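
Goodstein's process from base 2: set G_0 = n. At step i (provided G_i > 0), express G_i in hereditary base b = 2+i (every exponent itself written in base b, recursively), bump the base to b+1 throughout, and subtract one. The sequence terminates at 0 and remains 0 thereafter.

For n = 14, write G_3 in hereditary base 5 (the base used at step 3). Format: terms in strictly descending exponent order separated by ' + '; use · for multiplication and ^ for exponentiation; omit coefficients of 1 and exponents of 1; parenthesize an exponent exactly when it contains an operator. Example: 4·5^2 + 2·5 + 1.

5^(5 + 1) + 5^5

step 0: 14 = 2^(2 + 1) + 2^2 + 2; sub 3 for 2: 3^(3 + 1) + 3^3 + 3; = 111; G_1 = 111−1 = 110
step 1: 110 = 3^(3 + 1) + 3^3 + 2; sub 4 for 3: 4^(4 + 1) + 4^4 + 2; = 1282; G_2 = 1282−1 = 1281
step 2: 1281 = 4^(4 + 1) + 4^4 + 1; sub 5 for 4: 5^(5 + 1) + 5^5 + 1; = 18751; G_3 = 18751−1 = 18750
step 3: 18750 = 5^(5 + 1) + 5^5; sub 6 for 5: 6^(6 + 1) + 6^6; = 326592; G_4 = 326592−1 = 326591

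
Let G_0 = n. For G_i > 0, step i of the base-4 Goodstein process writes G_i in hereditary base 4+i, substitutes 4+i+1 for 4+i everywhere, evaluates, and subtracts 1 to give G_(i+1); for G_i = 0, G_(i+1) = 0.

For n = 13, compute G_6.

21

13 —HB4→ 3·4 + 1 —bump→ 3·5 + 1 = 16 —(−1)→ 15
15 —HB5→ 3·5 —bump→ 3·6 = 18 —(−1)→ 17
17 —HB6→ 2·6 + 5 —bump→ 2·7 + 5 = 19 —(−1)→ 18
18 —HB7→ 2·7 + 4 —bump→ 2·8 + 4 = 20 —(−1)→ 19
19 —HB8→ 2·8 + 3 —bump→ 2·9 + 3 = 21 —(−1)→ 20
20 —HB9→ 2·9 + 2 —bump→ 2·10 + 2 = 22 —(−1)→ 21
21 —HB10→ 2·10 + 1 —bump→ 2·11 + 1 = 23 —(−1)→ 22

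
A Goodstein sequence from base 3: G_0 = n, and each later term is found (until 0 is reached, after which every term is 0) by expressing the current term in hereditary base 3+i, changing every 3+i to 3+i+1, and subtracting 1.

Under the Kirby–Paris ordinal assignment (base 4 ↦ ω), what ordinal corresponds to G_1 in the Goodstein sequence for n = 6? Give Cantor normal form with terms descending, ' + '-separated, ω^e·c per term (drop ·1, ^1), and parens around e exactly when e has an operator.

ω + 3

G_0 = 6. HB_3(6) = 2·3. Bump = 8. G_1 = 7.
G_1 = 7. HB_4(7) = 4 + 3. Bump = 8. G_2 = 7.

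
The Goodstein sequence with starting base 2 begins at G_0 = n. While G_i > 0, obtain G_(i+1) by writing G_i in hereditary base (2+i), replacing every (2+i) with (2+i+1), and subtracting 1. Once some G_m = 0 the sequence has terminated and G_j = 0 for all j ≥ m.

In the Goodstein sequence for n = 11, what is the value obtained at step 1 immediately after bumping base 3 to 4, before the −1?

1028

11 —HB2→ 2^(2 + 1) + 2 + 1 —bump→ 3^(3 + 1) + 3 + 1 = 85 —(−1)→ 84
84 —HB3→ 3^(3 + 1) + 3 —bump→ 4^(4 + 1) + 4 = 1028 —(−1)→ 1027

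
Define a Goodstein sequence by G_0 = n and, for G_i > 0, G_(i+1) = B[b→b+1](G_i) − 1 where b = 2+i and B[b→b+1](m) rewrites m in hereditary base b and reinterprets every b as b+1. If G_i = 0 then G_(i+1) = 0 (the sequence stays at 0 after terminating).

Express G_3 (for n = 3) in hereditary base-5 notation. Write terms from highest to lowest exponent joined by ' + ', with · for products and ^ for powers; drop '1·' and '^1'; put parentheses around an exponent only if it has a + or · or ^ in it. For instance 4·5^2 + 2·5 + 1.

2

(0) 3|_2 = 2 + 1 ↦ 3 + 1|_3 = 4 ⇒ 3
(1) 3|_3 = 3 ↦ 4|_4 = 4 ⇒ 3
(2) 3|_4 = 3 ↦ 3|_5 = 3 ⇒ 2
(3) 2|_5 = 2 ↦ 2|_6 = 2 ⇒ 1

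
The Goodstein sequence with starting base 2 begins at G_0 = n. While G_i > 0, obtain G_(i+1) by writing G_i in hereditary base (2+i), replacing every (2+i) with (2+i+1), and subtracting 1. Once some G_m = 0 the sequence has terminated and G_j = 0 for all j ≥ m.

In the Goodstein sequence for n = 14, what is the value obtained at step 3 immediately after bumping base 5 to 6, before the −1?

G_0=14  [base 2] 2^(2 + 1) + 2^2 + 2  →[2↦3]→  3^(3 + 1) + 3^3 + 3 = 111  −1 ⇒ G_1=110
G_1=110  [base 3] 3^(3 + 1) + 3^3 + 2  →[3↦4]→  4^(4 + 1) + 4^4 + 2 = 1282  −1 ⇒ G_2=1281
G_2=1281  [base 4] 4^(4 + 1) + 4^4 + 1  →[4↦5]→  5^(5 + 1) + 5^5 + 1 = 18751  −1 ⇒ G_3=18750
G_3=18750  [base 5] 5^(5 + 1) + 5^5  →[5↦6]→  6^(6 + 1) + 6^6 = 326592  −1 ⇒ G_4=326591

326592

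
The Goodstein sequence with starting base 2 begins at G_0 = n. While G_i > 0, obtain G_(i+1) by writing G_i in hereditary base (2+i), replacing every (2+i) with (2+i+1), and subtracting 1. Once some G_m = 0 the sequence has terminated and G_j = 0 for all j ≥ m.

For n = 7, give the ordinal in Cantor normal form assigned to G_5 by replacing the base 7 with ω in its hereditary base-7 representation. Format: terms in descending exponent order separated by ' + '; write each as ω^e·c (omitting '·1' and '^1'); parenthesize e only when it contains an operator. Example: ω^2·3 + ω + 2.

step 0: 7 = 2^2 + 2 + 1; sub 3 for 2: 3^3 + 3 + 1; = 31; G_1 = 31−1 = 30
step 1: 30 = 3^3 + 3; sub 4 for 3: 4^4 + 4; = 260; G_2 = 260−1 = 259
step 2: 259 = 4^4 + 3; sub 5 for 4: 5^5 + 3; = 3128; G_3 = 3128−1 = 3127
step 3: 3127 = 5^5 + 2; sub 6 for 5: 6^6 + 2; = 46658; G_4 = 46658−1 = 46657
step 4: 46657 = 6^6 + 1; sub 7 for 6: 7^7 + 1; = 823544; G_5 = 823544−1 = 823543
step 5: 823543 = 7^7; sub 8 for 7: 8^8; = 16777216; G_6 = 16777216−1 = 16777215

ω^ω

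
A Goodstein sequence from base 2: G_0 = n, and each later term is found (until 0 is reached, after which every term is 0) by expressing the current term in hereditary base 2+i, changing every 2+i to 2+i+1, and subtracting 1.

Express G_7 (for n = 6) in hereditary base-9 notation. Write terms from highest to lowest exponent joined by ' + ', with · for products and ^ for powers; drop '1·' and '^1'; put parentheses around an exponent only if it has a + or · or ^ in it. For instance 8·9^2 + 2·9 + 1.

i=0: 6 = 2^2 + 2 (b=2); 2→3: 3^3 + 3 = 30; 30−1 = 29
i=1: 29 = 3^3 + 2 (b=3); 3→4: 4^4 + 2 = 258; 258−1 = 257
i=2: 257 = 4^4 + 1 (b=4); 4→5: 5^5 + 1 = 3126; 3126−1 = 3125
i=3: 3125 = 5^5 (b=5); 5→6: 6^6 = 46656; 46656−1 = 46655
i=4: 46655 = 5·6^5 + 5·6^4 + 5·6^3 + 5·6^2 + 5·6 + 5 (b=6); 6→7: 5·7^5 + 5·7^4 + 5·7^3 + 5·7^2 + 5·7 + 5 = 98040; 98040−1 = 98039
i=5: 98039 = 5·7^5 + 5·7^4 + 5·7^3 + 5·7^2 + 5·7 + 4 (b=7); 7→8: 5·8^5 + 5·8^4 + 5·8^3 + 5·8^2 + 5·8 + 4 = 187244; 187244−1 = 187243
i=6: 187243 = 5·8^5 + 5·8^4 + 5·8^3 + 5·8^2 + 5·8 + 3 (b=8); 8→9: 5·9^5 + 5·9^4 + 5·9^3 + 5·9^2 + 5·9 + 3 = 332148; 332148−1 = 332147

5·9^5 + 5·9^4 + 5·9^3 + 5·9^2 + 5·9 + 2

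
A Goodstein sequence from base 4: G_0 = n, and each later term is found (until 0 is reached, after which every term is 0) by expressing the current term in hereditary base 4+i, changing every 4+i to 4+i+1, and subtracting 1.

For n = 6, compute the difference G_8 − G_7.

[0] 6 ≡ 4 + 2 (base 4). Lift 5: 7. −1: 6.
[1] 6 ≡ 5 + 1 (base 5). Lift 6: 7. −1: 6.
[2] 6 ≡ 6 (base 6). Lift 7: 7. −1: 6.
[3] 6 ≡ 6 (base 7). Lift 8: 6. −1: 5.
[4] 5 ≡ 5 (base 8). Lift 9: 5. −1: 4.
[5] 4 ≡ 4 (base 9). Lift 10: 4. −1: 3.
[6] 3 ≡ 3 (base 10). Lift 11: 3. −1: 2.
[7] 2 ≡ 2 (base 11). Lift 12: 2. −1: 1.

-1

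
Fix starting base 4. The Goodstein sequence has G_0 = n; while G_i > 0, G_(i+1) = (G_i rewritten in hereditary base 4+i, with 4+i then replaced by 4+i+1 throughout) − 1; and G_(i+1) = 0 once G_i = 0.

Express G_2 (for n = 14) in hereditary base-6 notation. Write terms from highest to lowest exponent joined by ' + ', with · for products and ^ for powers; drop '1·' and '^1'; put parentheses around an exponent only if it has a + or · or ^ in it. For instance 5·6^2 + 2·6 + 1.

G_0=14  [base 4] 3·4 + 2  →[4↦5]→  3·5 + 2 = 17  −1 ⇒ G_1=16
G_1=16  [base 5] 3·5 + 1  →[5↦6]→  3·6 + 1 = 19  −1 ⇒ G_2=18
G_2=18  [base 6] 3·6  →[6↦7]→  3·7 = 21  −1 ⇒ G_3=20

3·6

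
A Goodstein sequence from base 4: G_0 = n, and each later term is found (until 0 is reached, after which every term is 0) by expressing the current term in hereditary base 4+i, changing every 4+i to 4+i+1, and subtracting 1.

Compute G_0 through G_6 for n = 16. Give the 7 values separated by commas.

G_0=16  [base 4] 4^2  →[4↦5]→  5^2 = 25  −1 ⇒ G_1=24
G_1=24  [base 5] 4·5 + 4  →[5↦6]→  4·6 + 4 = 28  −1 ⇒ G_2=27
G_2=27  [base 6] 4·6 + 3  →[6↦7]→  4·7 + 3 = 31  −1 ⇒ G_3=30
G_3=30  [base 7] 4·7 + 2  →[7↦8]→  4·8 + 2 = 34  −1 ⇒ G_4=33
G_4=33  [base 8] 4·8 + 1  →[8↦9]→  4·9 + 1 = 37  −1 ⇒ G_5=36
G_5=36  [base 9] 4·9  →[9↦10]→  4·10 = 40  −1 ⇒ G_6=39

16, 24, 27, 30, 33, 36, 39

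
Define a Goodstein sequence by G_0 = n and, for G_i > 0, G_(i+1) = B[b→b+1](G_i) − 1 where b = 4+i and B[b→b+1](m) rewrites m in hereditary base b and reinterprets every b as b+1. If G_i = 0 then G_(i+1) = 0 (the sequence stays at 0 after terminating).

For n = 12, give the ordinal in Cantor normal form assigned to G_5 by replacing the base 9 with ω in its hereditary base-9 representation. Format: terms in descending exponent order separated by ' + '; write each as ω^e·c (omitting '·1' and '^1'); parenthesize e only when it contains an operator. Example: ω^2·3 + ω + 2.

ω·2

12 —HB4→ 3·4 —bump→ 3·5 = 15 —(−1)→ 14
14 —HB5→ 2·5 + 4 —bump→ 2·6 + 4 = 16 —(−1)→ 15
15 —HB6→ 2·6 + 3 —bump→ 2·7 + 3 = 17 —(−1)→ 16
16 —HB7→ 2·7 + 2 —bump→ 2·8 + 2 = 18 —(−1)→ 17
17 —HB8→ 2·8 + 1 —bump→ 2·9 + 1 = 19 —(−1)→ 18
18 —HB9→ 2·9 —bump→ 2·10 = 20 —(−1)→ 19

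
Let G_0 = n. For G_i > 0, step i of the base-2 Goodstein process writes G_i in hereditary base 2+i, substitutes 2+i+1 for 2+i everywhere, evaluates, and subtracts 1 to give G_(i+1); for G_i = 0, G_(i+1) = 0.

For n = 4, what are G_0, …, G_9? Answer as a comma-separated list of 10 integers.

4, 26, 41, 60, 83, 109, 139, 173, 211, 253

step 0: 4 = 2^2; sub 3 for 2: 3^3; = 27; G_1 = 27−1 = 26
step 1: 26 = 2·3^2 + 2·3 + 2; sub 4 for 3: 2·4^2 + 2·4 + 2; = 42; G_2 = 42−1 = 41
step 2: 41 = 2·4^2 + 2·4 + 1; sub 5 for 4: 2·5^2 + 2·5 + 1; = 61; G_3 = 61−1 = 60
step 3: 60 = 2·5^2 + 2·5; sub 6 for 5: 2·6^2 + 2·6; = 84; G_4 = 84−1 = 83
step 4: 83 = 2·6^2 + 6 + 5; sub 7 for 6: 2·7^2 + 7 + 5; = 110; G_5 = 110−1 = 109
step 5: 109 = 2·7^2 + 7 + 4; sub 8 for 7: 2·8^2 + 8 + 4; = 140; G_6 = 140−1 = 139
step 6: 139 = 2·8^2 + 8 + 3; sub 9 for 8: 2·9^2 + 9 + 3; = 174; G_7 = 174−1 = 173
step 7: 173 = 2·9^2 + 9 + 2; sub 10 for 9: 2·10^2 + 10 + 2; = 212; G_8 = 212−1 = 211
step 8: 211 = 2·10^2 + 10 + 1; sub 11 for 10: 2·11^2 + 11 + 1; = 254; G_9 = 254−1 = 253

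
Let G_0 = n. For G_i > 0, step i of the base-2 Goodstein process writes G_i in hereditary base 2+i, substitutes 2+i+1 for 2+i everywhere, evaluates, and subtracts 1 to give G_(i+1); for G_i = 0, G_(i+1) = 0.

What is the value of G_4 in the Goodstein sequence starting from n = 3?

G_0=3  [base 2] 2 + 1  →[2↦3]→  3 + 1 = 4  −1 ⇒ G_1=3
G_1=3  [base 3] 3  →[3↦4]→  4 = 4  −1 ⇒ G_2=3
G_2=3  [base 4] 3  →[4↦5]→  3 = 3  −1 ⇒ G_3=2
G_3=2  [base 5] 2  →[5↦6]→  2 = 2  −1 ⇒ G_4=1

1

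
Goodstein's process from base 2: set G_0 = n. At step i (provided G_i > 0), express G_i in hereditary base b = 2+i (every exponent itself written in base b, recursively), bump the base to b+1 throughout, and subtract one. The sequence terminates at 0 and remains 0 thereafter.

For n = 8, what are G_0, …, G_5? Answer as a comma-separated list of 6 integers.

8, 80, 553, 6310, 93395, 1647195

step 0: 8 = 2^(2 + 1); sub 3 for 2: 3^(3 + 1); = 81; G_1 = 81−1 = 80
step 1: 80 = 2·3^3 + 2·3^2 + 2·3 + 2; sub 4 for 3: 2·4^4 + 2·4^2 + 2·4 + 2; = 554; G_2 = 554−1 = 553
step 2: 553 = 2·4^4 + 2·4^2 + 2·4 + 1; sub 5 for 4: 2·5^5 + 2·5^2 + 2·5 + 1; = 6311; G_3 = 6311−1 = 6310
step 3: 6310 = 2·5^5 + 2·5^2 + 2·5; sub 6 for 5: 2·6^6 + 2·6^2 + 2·6; = 93396; G_4 = 93396−1 = 93395
step 4: 93395 = 2·6^6 + 2·6^2 + 6 + 5; sub 7 for 6: 2·7^7 + 2·7^2 + 7 + 5; = 1647196; G_5 = 1647196−1 = 1647195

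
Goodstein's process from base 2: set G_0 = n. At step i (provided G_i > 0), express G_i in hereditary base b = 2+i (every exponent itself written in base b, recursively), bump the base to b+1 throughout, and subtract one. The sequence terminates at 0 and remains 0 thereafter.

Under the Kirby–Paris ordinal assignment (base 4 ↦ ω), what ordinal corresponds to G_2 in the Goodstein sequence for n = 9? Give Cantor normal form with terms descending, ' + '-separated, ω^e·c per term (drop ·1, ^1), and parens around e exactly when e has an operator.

ω^ω·3 + ω^3·3 + ω^2·3 + ω·3 + 3

G_0 = 9. HB_2(9) = 2^(2 + 1) + 1. Bump = 82. G_1 = 81.
G_1 = 81. HB_3(81) = 3^(3 + 1). Bump = 1024. G_2 = 1023.
G_2 = 1023. HB_4(1023) = 3·4^4 + 3·4^3 + 3·4^2 + 3·4 + 3. Bump = 9843. G_3 = 9842.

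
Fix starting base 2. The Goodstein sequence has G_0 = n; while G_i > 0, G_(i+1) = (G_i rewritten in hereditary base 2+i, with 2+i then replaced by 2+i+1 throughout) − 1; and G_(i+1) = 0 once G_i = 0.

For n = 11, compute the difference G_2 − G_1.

943

base 2: 11 = 2^(2 + 1) + 2 + 1; at 3: 3^(3 + 1) + 3 + 1 = 85; next = 84
base 3: 84 = 3^(3 + 1) + 3; at 4: 4^(4 + 1) + 4 = 1028; next = 1027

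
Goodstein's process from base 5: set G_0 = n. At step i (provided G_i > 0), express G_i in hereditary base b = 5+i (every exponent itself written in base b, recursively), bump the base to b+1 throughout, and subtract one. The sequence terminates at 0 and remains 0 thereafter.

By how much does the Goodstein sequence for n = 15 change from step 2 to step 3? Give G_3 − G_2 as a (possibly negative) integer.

1

step 0: 15 = 3·5; sub 6 for 5: 3·6; = 18; G_1 = 18−1 = 17
step 1: 17 = 2·6 + 5; sub 7 for 6: 2·7 + 5; = 19; G_2 = 19−1 = 18
step 2: 18 = 2·7 + 4; sub 8 for 7: 2·8 + 4; = 20; G_3 = 20−1 = 19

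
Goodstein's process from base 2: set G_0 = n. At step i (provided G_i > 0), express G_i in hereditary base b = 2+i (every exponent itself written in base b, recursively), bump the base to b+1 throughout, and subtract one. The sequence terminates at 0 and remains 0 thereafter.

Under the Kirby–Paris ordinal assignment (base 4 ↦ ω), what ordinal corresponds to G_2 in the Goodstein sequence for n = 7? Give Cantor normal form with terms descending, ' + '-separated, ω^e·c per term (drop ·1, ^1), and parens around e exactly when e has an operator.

step 0: 7 = 2^2 + 2 + 1; sub 3 for 2: 3^3 + 3 + 1; = 31; G_1 = 31−1 = 30
step 1: 30 = 3^3 + 3; sub 4 for 3: 4^4 + 4; = 260; G_2 = 260−1 = 259
step 2: 259 = 4^4 + 3; sub 5 for 4: 5^5 + 3; = 3128; G_3 = 3128−1 = 3127

ω^ω + 3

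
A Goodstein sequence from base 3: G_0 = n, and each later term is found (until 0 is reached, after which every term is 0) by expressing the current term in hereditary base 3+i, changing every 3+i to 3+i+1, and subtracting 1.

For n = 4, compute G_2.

4

i=0: 4 = 3 + 1 (b=3); 3→4: 4 + 1 = 5; 5−1 = 4
i=1: 4 = 4 (b=4); 4→5: 5 = 5; 5−1 = 4
i=2: 4 = 4 (b=5); 5→6: 4 = 4; 4−1 = 3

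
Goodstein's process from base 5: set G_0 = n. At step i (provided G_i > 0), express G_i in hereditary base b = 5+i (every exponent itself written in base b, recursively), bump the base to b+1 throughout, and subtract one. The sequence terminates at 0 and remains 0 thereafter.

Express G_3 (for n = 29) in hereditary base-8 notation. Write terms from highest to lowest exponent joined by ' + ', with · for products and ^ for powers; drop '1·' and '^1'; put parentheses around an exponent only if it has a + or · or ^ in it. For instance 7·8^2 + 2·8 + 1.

8^2 + 1

G_0=29  [base 5] 5^2 + 4  →[5↦6]→  6^2 + 4 = 40  −1 ⇒ G_1=39
G_1=39  [base 6] 6^2 + 3  →[6↦7]→  7^2 + 3 = 52  −1 ⇒ G_2=51
G_2=51  [base 7] 7^2 + 2  →[7↦8]→  8^2 + 2 = 66  −1 ⇒ G_3=65
G_3=65  [base 8] 8^2 + 1  →[8↦9]→  9^2 + 1 = 82  −1 ⇒ G_4=81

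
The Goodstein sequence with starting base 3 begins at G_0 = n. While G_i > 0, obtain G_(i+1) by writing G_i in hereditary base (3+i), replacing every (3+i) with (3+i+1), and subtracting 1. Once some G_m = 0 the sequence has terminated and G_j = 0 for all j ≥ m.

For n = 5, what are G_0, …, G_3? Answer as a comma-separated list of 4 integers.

5, 5, 5, 5

G_0=5  [base 3] 3 + 2  →[3↦4]→  4 + 2 = 6  −1 ⇒ G_1=5
G_1=5  [base 4] 4 + 1  →[4↦5]→  5 + 1 = 6  −1 ⇒ G_2=5
G_2=5  [base 5] 5  →[5↦6]→  6 = 6  −1 ⇒ G_3=5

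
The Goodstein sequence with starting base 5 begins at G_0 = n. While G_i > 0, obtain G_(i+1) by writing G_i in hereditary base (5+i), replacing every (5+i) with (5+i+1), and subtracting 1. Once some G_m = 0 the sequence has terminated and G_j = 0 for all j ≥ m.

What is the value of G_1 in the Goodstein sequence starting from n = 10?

base 5: 10 = 2·5; at 6: 2·6 = 12; next = 11
base 6: 11 = 6 + 5; at 7: 7 + 5 = 12; next = 11

11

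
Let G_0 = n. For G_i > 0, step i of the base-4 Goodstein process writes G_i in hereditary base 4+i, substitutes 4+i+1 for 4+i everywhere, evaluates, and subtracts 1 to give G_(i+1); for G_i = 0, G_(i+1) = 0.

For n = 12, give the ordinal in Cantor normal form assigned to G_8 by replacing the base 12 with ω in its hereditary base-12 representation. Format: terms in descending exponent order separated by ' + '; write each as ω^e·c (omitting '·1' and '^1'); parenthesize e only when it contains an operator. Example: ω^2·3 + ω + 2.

ω + 7

step 0: 12 = 3·4; sub 5 for 4: 3·5; = 15; G_1 = 15−1 = 14
step 1: 14 = 2·5 + 4; sub 6 for 5: 2·6 + 4; = 16; G_2 = 16−1 = 15
step 2: 15 = 2·6 + 3; sub 7 for 6: 2·7 + 3; = 17; G_3 = 17−1 = 16
step 3: 16 = 2·7 + 2; sub 8 for 7: 2·8 + 2; = 18; G_4 = 18−1 = 17
step 4: 17 = 2·8 + 1; sub 9 for 8: 2·9 + 1; = 19; G_5 = 19−1 = 18
step 5: 18 = 2·9; sub 10 for 9: 2·10; = 20; G_6 = 20−1 = 19
step 6: 19 = 10 + 9; sub 11 for 10: 11 + 9; = 20; G_7 = 20−1 = 19
step 7: 19 = 11 + 8; sub 12 for 11: 12 + 8; = 20; G_8 = 20−1 = 19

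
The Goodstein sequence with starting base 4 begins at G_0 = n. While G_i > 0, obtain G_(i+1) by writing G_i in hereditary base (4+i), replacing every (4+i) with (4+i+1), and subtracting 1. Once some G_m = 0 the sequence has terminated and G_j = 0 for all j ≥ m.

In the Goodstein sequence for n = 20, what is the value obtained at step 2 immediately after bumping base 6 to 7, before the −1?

[0] 20 ≡ 4^2 + 4 (base 4). Lift 5: 30. −1: 29.
[1] 29 ≡ 5^2 + 4 (base 5). Lift 6: 40. −1: 39.
[2] 39 ≡ 6^2 + 3 (base 6). Lift 7: 52. −1: 51.

52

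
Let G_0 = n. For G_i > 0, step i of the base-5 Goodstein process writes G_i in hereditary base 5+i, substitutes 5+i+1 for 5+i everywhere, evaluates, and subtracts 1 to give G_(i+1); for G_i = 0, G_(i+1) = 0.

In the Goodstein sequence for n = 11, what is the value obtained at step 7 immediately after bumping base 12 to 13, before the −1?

14

G_0=11  [base 5] 2·5 + 1  →[5↦6]→  2·6 + 1 = 13  −1 ⇒ G_1=12
G_1=12  [base 6] 2·6  →[6↦7]→  2·7 = 14  −1 ⇒ G_2=13
G_2=13  [base 7] 7 + 6  →[7↦8]→  8 + 6 = 14  −1 ⇒ G_3=13
G_3=13  [base 8] 8 + 5  →[8↦9]→  9 + 5 = 14  −1 ⇒ G_4=13
G_4=13  [base 9] 9 + 4  →[9↦10]→  10 + 4 = 14  −1 ⇒ G_5=13
G_5=13  [base 10] 10 + 3  →[10↦11]→  11 + 3 = 14  −1 ⇒ G_6=13
G_6=13  [base 11] 11 + 2  →[11↦12]→  12 + 2 = 14  −1 ⇒ G_7=13
G_7=13  [base 12] 12 + 1  →[12↦13]→  13 + 1 = 14  −1 ⇒ G_8=13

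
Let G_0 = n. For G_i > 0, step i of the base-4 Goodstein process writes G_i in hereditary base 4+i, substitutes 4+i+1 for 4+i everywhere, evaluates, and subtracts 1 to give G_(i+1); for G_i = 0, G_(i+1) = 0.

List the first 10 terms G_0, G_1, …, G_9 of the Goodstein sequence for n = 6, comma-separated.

6, 6, 6, 6, 5, 4, 3, 2, 1, 0

step 0: 6 = 4 + 2; sub 5 for 4: 5 + 2; = 7; G_1 = 7−1 = 6
step 1: 6 = 5 + 1; sub 6 for 5: 6 + 1; = 7; G_2 = 7−1 = 6
step 2: 6 = 6; sub 7 for 6: 7; = 7; G_3 = 7−1 = 6
step 3: 6 = 6; sub 8 for 7: 6; = 6; G_4 = 6−1 = 5
step 4: 5 = 5; sub 9 for 8: 5; = 5; G_5 = 5−1 = 4
step 5: 4 = 4; sub 10 for 9: 4; = 4; G_6 = 4−1 = 3
step 6: 3 = 3; sub 11 for 10: 3; = 3; G_7 = 3−1 = 2
step 7: 2 = 2; sub 12 for 11: 2; = 2; G_8 = 2−1 = 1
step 8: 1 = 1; sub 13 for 12: 1; = 1; G_9 = 1−1 = 0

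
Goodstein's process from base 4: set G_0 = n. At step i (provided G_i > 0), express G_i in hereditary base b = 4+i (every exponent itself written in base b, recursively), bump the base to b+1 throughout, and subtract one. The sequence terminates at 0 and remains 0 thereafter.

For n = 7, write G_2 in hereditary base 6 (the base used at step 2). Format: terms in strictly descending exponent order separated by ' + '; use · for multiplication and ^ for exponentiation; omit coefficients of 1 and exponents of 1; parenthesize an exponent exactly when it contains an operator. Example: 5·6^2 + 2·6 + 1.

G_0=7  [base 4] 4 + 3  →[4↦5]→  5 + 3 = 8  −1 ⇒ G_1=7
G_1=7  [base 5] 5 + 2  →[5↦6]→  6 + 2 = 8  −1 ⇒ G_2=7
G_2=7  [base 6] 6 + 1  →[6↦7]→  7 + 1 = 8  −1 ⇒ G_3=7

6 + 1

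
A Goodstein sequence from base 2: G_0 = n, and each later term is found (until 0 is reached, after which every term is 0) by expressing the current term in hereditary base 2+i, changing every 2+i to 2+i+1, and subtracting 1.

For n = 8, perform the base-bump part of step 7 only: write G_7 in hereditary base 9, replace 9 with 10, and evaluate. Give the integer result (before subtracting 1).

8 —HB2→ 2^(2 + 1) —bump→ 3^(3 + 1) = 81 —(−1)→ 80
80 —HB3→ 2·3^3 + 2·3^2 + 2·3 + 2 —bump→ 2·4^4 + 2·4^2 + 2·4 + 2 = 554 —(−1)→ 553
553 —HB4→ 2·4^4 + 2·4^2 + 2·4 + 1 —bump→ 2·5^5 + 2·5^2 + 2·5 + 1 = 6311 —(−1)→ 6310
6310 —HB5→ 2·5^5 + 2·5^2 + 2·5 —bump→ 2·6^6 + 2·6^2 + 2·6 = 93396 —(−1)→ 93395
93395 —HB6→ 2·6^6 + 2·6^2 + 6 + 5 —bump→ 2·7^7 + 2·7^2 + 7 + 5 = 1647196 —(−1)→ 1647195
1647195 —HB7→ 2·7^7 + 2·7^2 + 7 + 4 —bump→ 2·8^8 + 2·8^2 + 8 + 4 = 33554572 —(−1)→ 33554571
33554571 —HB8→ 2·8^8 + 2·8^2 + 8 + 3 —bump→ 2·9^9 + 2·9^2 + 9 + 3 = 774841152 —(−1)→ 774841151

20000000212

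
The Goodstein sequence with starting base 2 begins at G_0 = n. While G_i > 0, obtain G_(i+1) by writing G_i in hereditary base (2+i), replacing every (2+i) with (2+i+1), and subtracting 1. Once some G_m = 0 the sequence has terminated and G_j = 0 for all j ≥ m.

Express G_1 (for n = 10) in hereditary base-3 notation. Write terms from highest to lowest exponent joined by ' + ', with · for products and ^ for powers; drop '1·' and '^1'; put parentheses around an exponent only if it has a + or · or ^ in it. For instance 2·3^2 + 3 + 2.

3^(3 + 1) + 2

G_0=10  [base 2] 2^(2 + 1) + 2  →[2↦3]→  3^(3 + 1) + 3 = 84  −1 ⇒ G_1=83
G_1=83  [base 3] 3^(3 + 1) + 2  →[3↦4]→  4^(4 + 1) + 2 = 1026  −1 ⇒ G_2=1025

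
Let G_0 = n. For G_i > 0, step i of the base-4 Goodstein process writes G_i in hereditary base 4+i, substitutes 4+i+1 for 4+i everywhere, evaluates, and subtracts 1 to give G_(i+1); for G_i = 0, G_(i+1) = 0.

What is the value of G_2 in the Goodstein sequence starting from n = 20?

39

i=0: 20 = 4^2 + 4 (b=4); 4→5: 5^2 + 5 = 30; 30−1 = 29
i=1: 29 = 5^2 + 4 (b=5); 5→6: 6^2 + 4 = 40; 40−1 = 39
i=2: 39 = 6^2 + 3 (b=6); 6→7: 7^2 + 3 = 52; 52−1 = 51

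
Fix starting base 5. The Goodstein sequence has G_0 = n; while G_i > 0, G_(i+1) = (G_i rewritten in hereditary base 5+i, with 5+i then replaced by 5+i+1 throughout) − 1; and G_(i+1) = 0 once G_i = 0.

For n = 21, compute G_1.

i=0: 21 = 4·5 + 1 (b=5); 5→6: 4·6 + 1 = 25; 25−1 = 24
i=1: 24 = 4·6 (b=6); 6→7: 4·7 = 28; 28−1 = 27

24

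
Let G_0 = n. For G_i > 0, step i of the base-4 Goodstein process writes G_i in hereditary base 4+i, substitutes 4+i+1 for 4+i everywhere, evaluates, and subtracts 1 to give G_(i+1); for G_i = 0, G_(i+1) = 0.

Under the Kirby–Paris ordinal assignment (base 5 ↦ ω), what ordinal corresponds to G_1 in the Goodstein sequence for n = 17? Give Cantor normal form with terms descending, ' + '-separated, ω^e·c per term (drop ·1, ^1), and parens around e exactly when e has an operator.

G_0 = 17. HB_4(17) = 4^2 + 1. Bump = 26. G_1 = 25.
G_1 = 25. HB_5(25) = 5^2. Bump = 36. G_2 = 35.

ω^2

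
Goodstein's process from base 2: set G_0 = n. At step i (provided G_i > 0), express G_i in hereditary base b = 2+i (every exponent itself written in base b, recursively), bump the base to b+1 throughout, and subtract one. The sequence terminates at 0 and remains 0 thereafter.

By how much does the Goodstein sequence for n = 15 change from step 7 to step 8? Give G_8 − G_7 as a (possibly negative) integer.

[0] 15 ≡ 2^(2 + 1) + 2^2 + 2 + 1 (base 2). Lift 3: 112. −1: 111.
[1] 111 ≡ 3^(3 + 1) + 3^3 + 3 (base 3). Lift 4: 1284. −1: 1283.
[2] 1283 ≡ 4^(4 + 1) + 4^4 + 3 (base 4). Lift 5: 18753. −1: 18752.
[3] 18752 ≡ 5^(5 + 1) + 5^5 + 2 (base 5). Lift 6: 326594. −1: 326593.
[4] 326593 ≡ 6^(6 + 1) + 6^6 + 1 (base 6). Lift 7: 6588345. −1: 6588344.
[5] 6588344 ≡ 7^(7 + 1) + 7^7 (base 7). Lift 8: 150994944. −1: 150994943.
[6] 150994943 ≡ 8^(8 + 1) + 7·8^7 + 7·8^6 + 7·8^5 + 7·8^4 + 7·8^3 + 7·8^2 + 7·8 + 7 (base 8). Lift 9: 3524450281. −1: 3524450280.
[7] 3524450280 ≡ 9^(9 + 1) + 7·9^7 + 7·9^6 + 7·9^5 + 7·9^4 + 7·9^3 + 7·9^2 + 7·9 + 6 (base 9). Lift 10: 100077777776. −1: 100077777775.

96553327495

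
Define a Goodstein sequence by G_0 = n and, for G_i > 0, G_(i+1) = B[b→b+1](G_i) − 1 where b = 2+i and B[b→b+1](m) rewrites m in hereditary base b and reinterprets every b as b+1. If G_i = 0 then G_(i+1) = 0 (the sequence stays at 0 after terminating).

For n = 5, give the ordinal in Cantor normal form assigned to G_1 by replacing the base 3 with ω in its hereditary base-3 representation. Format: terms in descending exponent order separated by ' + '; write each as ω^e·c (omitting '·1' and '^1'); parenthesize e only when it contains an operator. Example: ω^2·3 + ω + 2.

ω^ω

step 0: 5 = 2^2 + 1; sub 3 for 2: 3^3 + 1; = 28; G_1 = 28−1 = 27
step 1: 27 = 3^3; sub 4 for 3: 4^4; = 256; G_2 = 256−1 = 255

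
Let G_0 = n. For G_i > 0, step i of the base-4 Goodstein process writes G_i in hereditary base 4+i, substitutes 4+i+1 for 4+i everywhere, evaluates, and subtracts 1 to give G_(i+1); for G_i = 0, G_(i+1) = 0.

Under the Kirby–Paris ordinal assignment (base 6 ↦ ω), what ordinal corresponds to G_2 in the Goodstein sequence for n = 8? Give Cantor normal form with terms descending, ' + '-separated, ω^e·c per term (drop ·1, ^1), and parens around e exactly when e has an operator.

ω + 3

G_0 = 8. HB_4(8) = 2·4. Bump = 10. G_1 = 9.
G_1 = 9. HB_5(9) = 5 + 4. Bump = 10. G_2 = 9.
G_2 = 9. HB_6(9) = 6 + 3. Bump = 10. G_3 = 9.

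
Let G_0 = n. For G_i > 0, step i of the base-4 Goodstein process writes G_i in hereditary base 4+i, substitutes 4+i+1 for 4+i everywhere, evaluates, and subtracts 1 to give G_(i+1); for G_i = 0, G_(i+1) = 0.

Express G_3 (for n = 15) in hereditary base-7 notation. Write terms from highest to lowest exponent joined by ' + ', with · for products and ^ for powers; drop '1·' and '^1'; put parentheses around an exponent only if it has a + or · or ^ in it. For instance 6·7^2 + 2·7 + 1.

i=0: 15 = 3·4 + 3 (b=4); 4→5: 3·5 + 3 = 18; 18−1 = 17
i=1: 17 = 3·5 + 2 (b=5); 5→6: 3·6 + 2 = 20; 20−1 = 19
i=2: 19 = 3·6 + 1 (b=6); 6→7: 3·7 + 1 = 22; 22−1 = 21

3·7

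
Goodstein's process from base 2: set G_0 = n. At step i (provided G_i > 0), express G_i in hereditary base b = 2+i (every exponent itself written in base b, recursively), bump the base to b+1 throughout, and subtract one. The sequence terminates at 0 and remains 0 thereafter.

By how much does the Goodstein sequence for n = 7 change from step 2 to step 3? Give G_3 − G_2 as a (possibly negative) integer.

G_0=7  [base 2] 2^2 + 2 + 1  →[2↦3]→  3^3 + 3 + 1 = 31  −1 ⇒ G_1=30
G_1=30  [base 3] 3^3 + 3  →[3↦4]→  4^4 + 4 = 260  −1 ⇒ G_2=259
G_2=259  [base 4] 4^4 + 3  →[4↦5]→  5^5 + 3 = 3128  −1 ⇒ G_3=3127

2868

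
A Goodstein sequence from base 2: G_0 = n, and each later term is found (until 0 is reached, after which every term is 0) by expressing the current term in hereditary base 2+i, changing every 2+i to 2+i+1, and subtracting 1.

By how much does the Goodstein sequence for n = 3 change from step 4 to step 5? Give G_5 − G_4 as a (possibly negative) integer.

-1

[0] 3 ≡ 2 + 1 (base 2). Lift 3: 4. −1: 3.
[1] 3 ≡ 3 (base 3). Lift 4: 4. −1: 3.
[2] 3 ≡ 3 (base 4). Lift 5: 3. −1: 2.
[3] 2 ≡ 2 (base 5). Lift 6: 2. −1: 1.
[4] 1 ≡ 1 (base 6). Lift 7: 1. −1: 0.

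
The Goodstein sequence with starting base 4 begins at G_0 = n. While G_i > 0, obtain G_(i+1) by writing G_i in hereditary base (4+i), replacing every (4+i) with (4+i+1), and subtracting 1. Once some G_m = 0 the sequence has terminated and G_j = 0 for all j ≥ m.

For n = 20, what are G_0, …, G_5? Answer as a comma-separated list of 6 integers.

G_0 = 20. HB_4(20) = 4^2 + 4. Bump = 30. G_1 = 29.
G_1 = 29. HB_5(29) = 5^2 + 4. Bump = 40. G_2 = 39.
G_2 = 39. HB_6(39) = 6^2 + 3. Bump = 52. G_3 = 51.
G_3 = 51. HB_7(51) = 7^2 + 2. Bump = 66. G_4 = 65.
G_4 = 65. HB_8(65) = 8^2 + 1. Bump = 82. G_5 = 81.

20, 29, 39, 51, 65, 81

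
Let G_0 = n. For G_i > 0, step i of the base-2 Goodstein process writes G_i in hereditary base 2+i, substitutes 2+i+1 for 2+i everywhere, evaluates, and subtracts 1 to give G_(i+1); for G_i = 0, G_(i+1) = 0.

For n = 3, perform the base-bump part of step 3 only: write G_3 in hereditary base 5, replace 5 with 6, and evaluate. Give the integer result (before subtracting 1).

step 0: 3 = 2 + 1; sub 3 for 2: 3 + 1; = 4; G_1 = 4−1 = 3
step 1: 3 = 3; sub 4 for 3: 4; = 4; G_2 = 4−1 = 3
step 2: 3 = 3; sub 5 for 4: 3; = 3; G_3 = 3−1 = 2
step 3: 2 = 2; sub 6 for 5: 2; = 2; G_4 = 2−1 = 1

2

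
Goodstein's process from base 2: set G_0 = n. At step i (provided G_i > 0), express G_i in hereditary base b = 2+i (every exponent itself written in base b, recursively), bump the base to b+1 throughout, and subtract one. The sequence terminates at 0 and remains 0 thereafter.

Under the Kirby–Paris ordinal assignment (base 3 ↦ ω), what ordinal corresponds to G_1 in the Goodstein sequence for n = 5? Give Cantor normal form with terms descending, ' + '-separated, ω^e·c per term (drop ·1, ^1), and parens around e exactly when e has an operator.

i=0: 5 = 2^2 + 1 (b=2); 2→3: 3^3 + 1 = 28; 28−1 = 27
i=1: 27 = 3^3 (b=3); 3→4: 4^4 = 256; 256−1 = 255

ω^ω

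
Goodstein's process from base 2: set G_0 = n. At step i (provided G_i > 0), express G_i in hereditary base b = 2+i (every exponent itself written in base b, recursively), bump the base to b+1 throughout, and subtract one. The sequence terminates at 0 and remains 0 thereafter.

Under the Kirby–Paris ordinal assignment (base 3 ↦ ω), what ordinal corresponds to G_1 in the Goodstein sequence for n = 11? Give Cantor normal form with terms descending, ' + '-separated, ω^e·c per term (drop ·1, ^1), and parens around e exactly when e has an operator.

G_0=11  [base 2] 2^(2 + 1) + 2 + 1  →[2↦3]→  3^(3 + 1) + 3 + 1 = 85  −1 ⇒ G_1=84
G_1=84  [base 3] 3^(3 + 1) + 3  →[3↦4]→  4^(4 + 1) + 4 = 1028  −1 ⇒ G_2=1027

ω^(ω + 1) + ω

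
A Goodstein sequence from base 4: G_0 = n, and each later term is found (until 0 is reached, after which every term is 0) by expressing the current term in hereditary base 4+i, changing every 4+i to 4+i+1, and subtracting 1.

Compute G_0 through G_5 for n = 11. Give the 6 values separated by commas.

11, 12, 13, 14, 15, 15

i=0: 11 = 2·4 + 3 (b=4); 4→5: 2·5 + 3 = 13; 13−1 = 12
i=1: 12 = 2·5 + 2 (b=5); 5→6: 2·6 + 2 = 14; 14−1 = 13
i=2: 13 = 2·6 + 1 (b=6); 6→7: 2·7 + 1 = 15; 15−1 = 14
i=3: 14 = 2·7 (b=7); 7→8: 2·8 = 16; 16−1 = 15
i=4: 15 = 8 + 7 (b=8); 8→9: 9 + 7 = 16; 16−1 = 15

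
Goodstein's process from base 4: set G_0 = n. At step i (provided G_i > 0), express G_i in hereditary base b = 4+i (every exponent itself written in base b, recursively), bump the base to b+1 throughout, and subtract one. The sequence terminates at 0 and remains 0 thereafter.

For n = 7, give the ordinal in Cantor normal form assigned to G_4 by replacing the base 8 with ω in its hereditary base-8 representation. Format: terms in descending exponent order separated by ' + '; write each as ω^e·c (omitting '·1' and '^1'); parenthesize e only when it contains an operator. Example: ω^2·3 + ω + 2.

7

i=0: 7 = 4 + 3 (b=4); 4→5: 5 + 3 = 8; 8−1 = 7
i=1: 7 = 5 + 2 (b=5); 5→6: 6 + 2 = 8; 8−1 = 7
i=2: 7 = 6 + 1 (b=6); 6→7: 7 + 1 = 8; 8−1 = 7
i=3: 7 = 7 (b=7); 7→8: 8 = 8; 8−1 = 7
i=4: 7 = 7 (b=8); 8→9: 7 = 7; 7−1 = 6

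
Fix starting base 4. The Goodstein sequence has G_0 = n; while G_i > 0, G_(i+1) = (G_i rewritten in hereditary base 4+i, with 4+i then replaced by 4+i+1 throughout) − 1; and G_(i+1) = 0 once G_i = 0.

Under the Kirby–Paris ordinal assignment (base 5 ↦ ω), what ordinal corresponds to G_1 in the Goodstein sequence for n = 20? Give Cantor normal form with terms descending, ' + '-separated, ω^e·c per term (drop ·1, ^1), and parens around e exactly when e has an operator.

G_0 = 20. HB_4(20) = 4^2 + 4. Bump = 30. G_1 = 29.
G_1 = 29. HB_5(29) = 5^2 + 4. Bump = 40. G_2 = 39.

ω^2 + 4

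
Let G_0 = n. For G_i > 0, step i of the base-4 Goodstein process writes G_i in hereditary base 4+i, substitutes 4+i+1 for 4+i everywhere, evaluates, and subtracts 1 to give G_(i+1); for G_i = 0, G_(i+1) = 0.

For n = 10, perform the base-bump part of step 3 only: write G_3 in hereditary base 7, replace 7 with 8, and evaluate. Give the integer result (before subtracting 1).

14

10 —HB4→ 2·4 + 2 —bump→ 2·5 + 2 = 12 —(−1)→ 11
11 —HB5→ 2·5 + 1 —bump→ 2·6 + 1 = 13 —(−1)→ 12
12 —HB6→ 2·6 —bump→ 2·7 = 14 —(−1)→ 13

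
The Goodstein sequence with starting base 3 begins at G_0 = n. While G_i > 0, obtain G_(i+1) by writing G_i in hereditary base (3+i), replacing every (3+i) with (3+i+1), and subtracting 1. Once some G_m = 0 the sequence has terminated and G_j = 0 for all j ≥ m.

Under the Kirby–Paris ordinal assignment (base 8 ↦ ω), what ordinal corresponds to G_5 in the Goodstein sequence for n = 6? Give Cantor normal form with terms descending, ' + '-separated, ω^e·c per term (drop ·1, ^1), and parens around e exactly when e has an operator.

G_0 = 6. HB_3(6) = 2·3. Bump = 8. G_1 = 7.
G_1 = 7. HB_4(7) = 4 + 3. Bump = 8. G_2 = 7.
G_2 = 7. HB_5(7) = 5 + 2. Bump = 8. G_3 = 7.
G_3 = 7. HB_6(7) = 6 + 1. Bump = 8. G_4 = 7.
G_4 = 7. HB_7(7) = 7. Bump = 8. G_5 = 7.
G_5 = 7. HB_8(7) = 7. Bump = 7. G_6 = 6.

7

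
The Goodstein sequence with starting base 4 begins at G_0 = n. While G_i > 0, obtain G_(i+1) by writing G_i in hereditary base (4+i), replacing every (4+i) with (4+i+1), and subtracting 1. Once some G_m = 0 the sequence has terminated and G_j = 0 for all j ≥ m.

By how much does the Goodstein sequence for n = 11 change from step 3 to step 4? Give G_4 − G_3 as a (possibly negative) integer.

1

i=0: 11 = 2·4 + 3 (b=4); 4→5: 2·5 + 3 = 13; 13−1 = 12
i=1: 12 = 2·5 + 2 (b=5); 5→6: 2·6 + 2 = 14; 14−1 = 13
i=2: 13 = 2·6 + 1 (b=6); 6→7: 2·7 + 1 = 15; 15−1 = 14
i=3: 14 = 2·7 (b=7); 7→8: 2·8 = 16; 16−1 = 15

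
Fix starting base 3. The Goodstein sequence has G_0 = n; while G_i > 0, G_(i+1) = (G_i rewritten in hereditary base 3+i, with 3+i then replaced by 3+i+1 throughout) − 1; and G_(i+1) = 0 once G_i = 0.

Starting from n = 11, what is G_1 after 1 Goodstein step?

17

i=0: 11 = 3^2 + 2 (b=3); 3→4: 4^2 + 2 = 18; 18−1 = 17
i=1: 17 = 4^2 + 1 (b=4); 4→5: 5^2 + 1 = 26; 26−1 = 25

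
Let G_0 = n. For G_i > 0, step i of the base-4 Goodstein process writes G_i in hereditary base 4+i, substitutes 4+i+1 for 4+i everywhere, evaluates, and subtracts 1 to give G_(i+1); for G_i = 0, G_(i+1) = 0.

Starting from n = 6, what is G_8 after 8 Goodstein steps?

[0] 6 ≡ 4 + 2 (base 4). Lift 5: 7. −1: 6.
[1] 6 ≡ 5 + 1 (base 5). Lift 6: 7. −1: 6.
[2] 6 ≡ 6 (base 6). Lift 7: 7. −1: 6.
[3] 6 ≡ 6 (base 7). Lift 8: 6. −1: 5.
[4] 5 ≡ 5 (base 8). Lift 9: 5. −1: 4.
[5] 4 ≡ 4 (base 9). Lift 10: 4. −1: 3.
[6] 3 ≡ 3 (base 10). Lift 11: 3. −1: 2.
[7] 2 ≡ 2 (base 11). Lift 12: 2. −1: 1.
[8] 1 ≡ 1 (base 12). Lift 13: 1. −1: 0.

1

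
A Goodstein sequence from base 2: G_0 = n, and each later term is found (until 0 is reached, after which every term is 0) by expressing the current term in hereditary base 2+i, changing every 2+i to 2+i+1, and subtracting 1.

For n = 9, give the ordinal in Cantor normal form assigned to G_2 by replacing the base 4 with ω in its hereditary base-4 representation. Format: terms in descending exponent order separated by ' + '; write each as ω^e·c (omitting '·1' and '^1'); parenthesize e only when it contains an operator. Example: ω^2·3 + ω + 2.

G_0=9  [base 2] 2^(2 + 1) + 1  →[2↦3]→  3^(3 + 1) + 1 = 82  −1 ⇒ G_1=81
G_1=81  [base 3] 3^(3 + 1)  →[3↦4]→  4^(4 + 1) = 1024  −1 ⇒ G_2=1023

ω^ω·3 + ω^3·3 + ω^2·3 + ω·3 + 3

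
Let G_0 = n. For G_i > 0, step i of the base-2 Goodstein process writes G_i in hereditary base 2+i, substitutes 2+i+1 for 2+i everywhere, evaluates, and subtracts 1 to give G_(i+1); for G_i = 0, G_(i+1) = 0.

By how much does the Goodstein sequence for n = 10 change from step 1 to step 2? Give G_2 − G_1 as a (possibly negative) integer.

942

G_0 = 10. HB_2(10) = 2^(2 + 1) + 2. Bump = 84. G_1 = 83.
G_1 = 83. HB_3(83) = 3^(3 + 1) + 2. Bump = 1026. G_2 = 1025.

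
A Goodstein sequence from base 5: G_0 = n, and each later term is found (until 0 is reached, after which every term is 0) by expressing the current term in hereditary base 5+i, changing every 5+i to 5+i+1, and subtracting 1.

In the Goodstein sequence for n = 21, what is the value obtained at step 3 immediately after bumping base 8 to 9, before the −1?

i=0: 21 = 4·5 + 1 (b=5); 5→6: 4·6 + 1 = 25; 25−1 = 24
i=1: 24 = 4·6 (b=6); 6→7: 4·7 = 28; 28−1 = 27
i=2: 27 = 3·7 + 6 (b=7); 7→8: 3·8 + 6 = 30; 30−1 = 29

32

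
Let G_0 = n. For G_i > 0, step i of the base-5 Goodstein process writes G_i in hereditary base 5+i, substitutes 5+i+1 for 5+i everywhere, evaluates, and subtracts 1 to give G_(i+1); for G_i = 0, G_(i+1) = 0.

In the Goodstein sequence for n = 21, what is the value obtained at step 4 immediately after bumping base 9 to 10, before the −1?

step 0: 21 = 4·5 + 1; sub 6 for 5: 4·6 + 1; = 25; G_1 = 25−1 = 24
step 1: 24 = 4·6; sub 7 for 6: 4·7; = 28; G_2 = 28−1 = 27
step 2: 27 = 3·7 + 6; sub 8 for 7: 3·8 + 6; = 30; G_3 = 30−1 = 29
step 3: 29 = 3·8 + 5; sub 9 for 8: 3·9 + 5; = 32; G_4 = 32−1 = 31
step 4: 31 = 3·9 + 4; sub 10 for 9: 3·10 + 4; = 34; G_5 = 34−1 = 33

34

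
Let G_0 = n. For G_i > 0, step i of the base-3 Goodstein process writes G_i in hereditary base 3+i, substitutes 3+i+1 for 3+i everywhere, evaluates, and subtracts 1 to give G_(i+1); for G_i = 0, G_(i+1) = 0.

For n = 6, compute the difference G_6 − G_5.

-1

G_0=6  [base 3] 2·3  →[3↦4]→  2·4 = 8  −1 ⇒ G_1=7
G_1=7  [base 4] 4 + 3  →[4↦5]→  5 + 3 = 8  −1 ⇒ G_2=7
G_2=7  [base 5] 5 + 2  →[5↦6]→  6 + 2 = 8  −1 ⇒ G_3=7
G_3=7  [base 6] 6 + 1  →[6↦7]→  7 + 1 = 8  −1 ⇒ G_4=7
G_4=7  [base 7] 7  →[7↦8]→  8 = 8  −1 ⇒ G_5=7
G_5=7  [base 8] 7  →[8↦9]→  7 = 7  −1 ⇒ G_6=6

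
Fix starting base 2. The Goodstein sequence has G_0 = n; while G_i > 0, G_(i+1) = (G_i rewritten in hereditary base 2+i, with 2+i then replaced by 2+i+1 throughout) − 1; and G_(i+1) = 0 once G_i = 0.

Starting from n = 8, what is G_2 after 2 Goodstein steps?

553

step 0: 8 = 2^(2 + 1); sub 3 for 2: 3^(3 + 1); = 81; G_1 = 81−1 = 80
step 1: 80 = 2·3^3 + 2·3^2 + 2·3 + 2; sub 4 for 3: 2·4^4 + 2·4^2 + 2·4 + 2; = 554; G_2 = 554−1 = 553
step 2: 553 = 2·4^4 + 2·4^2 + 2·4 + 1; sub 5 for 4: 2·5^5 + 2·5^2 + 2·5 + 1; = 6311; G_3 = 6311−1 = 6310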